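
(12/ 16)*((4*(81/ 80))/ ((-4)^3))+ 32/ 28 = 39259/ 35840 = 1.10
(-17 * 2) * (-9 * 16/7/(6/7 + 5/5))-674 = -297.38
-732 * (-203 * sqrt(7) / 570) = 24766 * sqrt(7) / 95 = 689.73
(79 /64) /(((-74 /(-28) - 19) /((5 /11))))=-2765 /80608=-0.03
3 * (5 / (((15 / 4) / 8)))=32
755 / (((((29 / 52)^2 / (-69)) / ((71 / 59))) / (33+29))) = -620087201760 / 49619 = -12496970.95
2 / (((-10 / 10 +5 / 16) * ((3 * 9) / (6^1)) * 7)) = -64 / 693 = -0.09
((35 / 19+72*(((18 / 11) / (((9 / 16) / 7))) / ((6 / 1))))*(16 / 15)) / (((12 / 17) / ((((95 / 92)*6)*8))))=13996304 / 759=18440.45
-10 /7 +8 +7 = 95 /7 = 13.57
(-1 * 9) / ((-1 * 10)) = 9 / 10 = 0.90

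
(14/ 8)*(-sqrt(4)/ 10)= -7/ 20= -0.35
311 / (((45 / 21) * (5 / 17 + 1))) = 37009 / 330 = 112.15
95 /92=1.03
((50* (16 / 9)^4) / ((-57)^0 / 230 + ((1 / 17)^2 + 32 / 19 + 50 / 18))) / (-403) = -4138369024000 / 14925954004533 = -0.28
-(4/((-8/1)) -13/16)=21/16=1.31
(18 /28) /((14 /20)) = 45 /49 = 0.92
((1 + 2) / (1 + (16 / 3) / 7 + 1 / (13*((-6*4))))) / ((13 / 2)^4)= 8064 / 8438677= 0.00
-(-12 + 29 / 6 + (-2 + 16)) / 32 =-0.21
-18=-18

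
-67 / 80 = -0.84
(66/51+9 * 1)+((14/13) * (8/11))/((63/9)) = 25297/2431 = 10.41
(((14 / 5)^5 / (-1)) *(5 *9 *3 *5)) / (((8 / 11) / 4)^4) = -13287849498 / 125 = -106302795.98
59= 59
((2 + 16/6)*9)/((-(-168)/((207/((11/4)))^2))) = 1416.50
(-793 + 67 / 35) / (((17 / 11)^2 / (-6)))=20101488 / 10115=1987.29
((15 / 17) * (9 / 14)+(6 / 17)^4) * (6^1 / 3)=681399 / 584647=1.17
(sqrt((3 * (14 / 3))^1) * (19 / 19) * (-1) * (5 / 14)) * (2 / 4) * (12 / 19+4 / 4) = -155 * sqrt(14) / 532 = -1.09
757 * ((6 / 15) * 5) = 1514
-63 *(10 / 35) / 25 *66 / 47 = -1188 / 1175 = -1.01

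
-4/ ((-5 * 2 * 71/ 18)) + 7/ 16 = 3061/ 5680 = 0.54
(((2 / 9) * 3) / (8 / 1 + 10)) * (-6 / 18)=-1 / 81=-0.01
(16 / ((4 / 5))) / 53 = 0.38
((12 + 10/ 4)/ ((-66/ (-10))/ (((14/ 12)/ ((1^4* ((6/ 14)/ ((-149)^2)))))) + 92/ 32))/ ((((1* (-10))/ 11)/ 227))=-157548819274/ 125107387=-1259.31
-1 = -1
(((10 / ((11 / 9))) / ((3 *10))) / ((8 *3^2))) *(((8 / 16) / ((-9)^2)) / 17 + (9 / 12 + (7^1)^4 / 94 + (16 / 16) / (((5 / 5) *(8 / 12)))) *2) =899359 / 4271454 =0.21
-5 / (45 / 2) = -2 / 9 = -0.22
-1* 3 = -3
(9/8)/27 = 1/24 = 0.04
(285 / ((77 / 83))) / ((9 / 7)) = 7885 / 33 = 238.94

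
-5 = -5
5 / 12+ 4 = 53 / 12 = 4.42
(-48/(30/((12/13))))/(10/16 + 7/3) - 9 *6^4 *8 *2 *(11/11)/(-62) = 430563456/143065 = 3009.57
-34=-34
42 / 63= 2 / 3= 0.67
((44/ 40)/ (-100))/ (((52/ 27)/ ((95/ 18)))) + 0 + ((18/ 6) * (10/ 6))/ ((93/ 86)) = 8885689/ 1934400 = 4.59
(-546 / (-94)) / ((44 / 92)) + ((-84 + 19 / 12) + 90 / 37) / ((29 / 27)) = -138292521 / 2218964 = -62.32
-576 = -576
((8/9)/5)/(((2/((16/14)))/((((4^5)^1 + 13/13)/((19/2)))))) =13120/1197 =10.96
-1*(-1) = 1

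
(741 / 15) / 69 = 247 / 345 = 0.72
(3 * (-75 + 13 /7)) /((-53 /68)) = 104448 /371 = 281.53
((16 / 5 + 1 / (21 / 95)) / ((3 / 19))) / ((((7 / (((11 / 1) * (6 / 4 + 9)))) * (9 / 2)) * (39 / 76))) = 12881924 / 36855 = 349.53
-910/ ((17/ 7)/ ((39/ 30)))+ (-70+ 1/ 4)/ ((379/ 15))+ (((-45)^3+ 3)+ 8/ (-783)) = -1848679903651/ 20179476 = -91611.89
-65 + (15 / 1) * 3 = -20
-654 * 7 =-4578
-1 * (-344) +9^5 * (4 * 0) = 344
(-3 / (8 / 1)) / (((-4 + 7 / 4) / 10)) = 5 / 3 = 1.67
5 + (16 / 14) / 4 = 37 / 7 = 5.29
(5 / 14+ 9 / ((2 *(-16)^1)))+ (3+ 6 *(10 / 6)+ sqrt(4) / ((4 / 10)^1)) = 4049 / 224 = 18.08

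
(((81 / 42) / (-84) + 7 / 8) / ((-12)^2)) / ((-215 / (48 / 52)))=-167 / 6573840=-0.00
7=7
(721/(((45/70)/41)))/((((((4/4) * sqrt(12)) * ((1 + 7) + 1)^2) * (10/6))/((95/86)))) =3931613 * sqrt(3)/62694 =108.62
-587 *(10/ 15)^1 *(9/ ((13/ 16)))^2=-8114688/ 169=-48015.91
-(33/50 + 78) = -3933/50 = -78.66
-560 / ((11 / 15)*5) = -1680 / 11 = -152.73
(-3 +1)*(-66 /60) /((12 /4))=11 /15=0.73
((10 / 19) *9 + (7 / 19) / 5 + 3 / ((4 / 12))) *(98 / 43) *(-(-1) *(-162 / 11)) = -20829312 / 44935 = -463.54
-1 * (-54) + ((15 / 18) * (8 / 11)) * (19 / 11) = 19982 / 363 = 55.05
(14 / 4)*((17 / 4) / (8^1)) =119 / 64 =1.86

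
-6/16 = -3/8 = -0.38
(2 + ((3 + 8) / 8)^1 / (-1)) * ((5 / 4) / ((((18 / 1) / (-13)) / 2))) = -325 / 288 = -1.13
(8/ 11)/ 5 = 8/ 55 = 0.15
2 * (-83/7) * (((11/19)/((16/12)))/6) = -913/532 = -1.72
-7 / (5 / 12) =-84 / 5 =-16.80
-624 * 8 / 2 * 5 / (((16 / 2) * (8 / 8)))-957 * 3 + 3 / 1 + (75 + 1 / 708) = -3081923 / 708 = -4353.00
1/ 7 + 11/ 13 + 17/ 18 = 3167/ 1638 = 1.93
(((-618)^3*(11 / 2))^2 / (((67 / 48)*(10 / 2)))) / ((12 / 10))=13481748355139399808 / 67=201220124703573131.46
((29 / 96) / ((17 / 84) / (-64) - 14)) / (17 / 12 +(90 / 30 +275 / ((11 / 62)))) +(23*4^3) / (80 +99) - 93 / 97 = 177123317407397 / 24381410967959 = 7.26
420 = 420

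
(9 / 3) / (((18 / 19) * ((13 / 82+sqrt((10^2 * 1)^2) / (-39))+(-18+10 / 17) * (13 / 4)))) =-9061 / 168803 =-0.05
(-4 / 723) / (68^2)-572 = -478070737 / 835788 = -572.00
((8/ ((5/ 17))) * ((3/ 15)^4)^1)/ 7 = 136/ 21875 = 0.01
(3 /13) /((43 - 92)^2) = 3 /31213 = 0.00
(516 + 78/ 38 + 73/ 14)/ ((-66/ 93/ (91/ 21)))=-56093167/ 17556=-3195.10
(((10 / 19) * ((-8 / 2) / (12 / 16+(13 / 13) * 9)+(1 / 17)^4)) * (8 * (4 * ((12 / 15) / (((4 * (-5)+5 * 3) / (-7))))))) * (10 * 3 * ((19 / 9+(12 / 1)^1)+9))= -76628615168 / 14282091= -5365.36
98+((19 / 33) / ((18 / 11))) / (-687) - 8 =3338801 / 37098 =90.00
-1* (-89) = 89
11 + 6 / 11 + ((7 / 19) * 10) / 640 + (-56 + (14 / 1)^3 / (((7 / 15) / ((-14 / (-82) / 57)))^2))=-18940942233 / 427216064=-44.34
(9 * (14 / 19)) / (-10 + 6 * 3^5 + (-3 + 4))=2 / 437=0.00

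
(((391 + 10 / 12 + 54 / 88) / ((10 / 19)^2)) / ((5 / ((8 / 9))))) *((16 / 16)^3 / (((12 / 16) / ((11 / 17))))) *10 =74803532 / 34425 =2172.94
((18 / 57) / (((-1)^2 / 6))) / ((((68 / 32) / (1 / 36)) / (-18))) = -144 / 323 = -0.45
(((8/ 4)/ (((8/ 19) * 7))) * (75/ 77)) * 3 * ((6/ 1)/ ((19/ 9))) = 6075/ 1078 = 5.64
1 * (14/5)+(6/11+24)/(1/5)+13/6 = 42139/330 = 127.69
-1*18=-18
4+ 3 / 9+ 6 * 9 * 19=3091 / 3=1030.33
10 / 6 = 5 / 3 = 1.67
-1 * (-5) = 5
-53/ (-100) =53/ 100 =0.53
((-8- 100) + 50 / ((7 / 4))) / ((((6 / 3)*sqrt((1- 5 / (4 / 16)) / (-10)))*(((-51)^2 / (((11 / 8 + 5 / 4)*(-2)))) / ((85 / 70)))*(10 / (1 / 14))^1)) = 139*sqrt(190) / 3798480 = 0.00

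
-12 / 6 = -2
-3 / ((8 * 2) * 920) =-0.00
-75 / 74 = -1.01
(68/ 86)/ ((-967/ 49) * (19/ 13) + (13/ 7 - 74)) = -637/ 81356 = -0.01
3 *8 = 24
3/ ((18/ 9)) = 3/ 2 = 1.50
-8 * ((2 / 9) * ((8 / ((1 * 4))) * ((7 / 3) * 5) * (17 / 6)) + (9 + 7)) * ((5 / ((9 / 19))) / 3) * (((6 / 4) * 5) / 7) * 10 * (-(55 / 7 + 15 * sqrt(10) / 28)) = 59042500 * sqrt(10) / 11907 + 2597870000 / 35721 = 88407.28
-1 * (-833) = 833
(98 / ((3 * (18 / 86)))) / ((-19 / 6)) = -8428 / 171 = -49.29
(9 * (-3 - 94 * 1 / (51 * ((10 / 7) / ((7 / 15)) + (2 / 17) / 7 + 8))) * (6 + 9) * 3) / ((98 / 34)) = -33529185 / 75362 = -444.91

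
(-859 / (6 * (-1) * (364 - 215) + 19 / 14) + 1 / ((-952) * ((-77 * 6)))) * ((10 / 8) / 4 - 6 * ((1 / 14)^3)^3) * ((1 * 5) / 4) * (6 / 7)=85377513139466779985 / 264980429784823717888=0.32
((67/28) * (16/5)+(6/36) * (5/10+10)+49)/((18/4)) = 8177/630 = 12.98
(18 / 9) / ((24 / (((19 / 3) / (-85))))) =-0.01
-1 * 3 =-3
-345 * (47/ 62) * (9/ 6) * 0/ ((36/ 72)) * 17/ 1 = 0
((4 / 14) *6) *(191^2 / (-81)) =-145924 / 189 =-772.08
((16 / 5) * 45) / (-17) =-144 / 17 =-8.47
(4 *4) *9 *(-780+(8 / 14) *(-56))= -116928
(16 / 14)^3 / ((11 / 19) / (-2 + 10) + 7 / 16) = 2.93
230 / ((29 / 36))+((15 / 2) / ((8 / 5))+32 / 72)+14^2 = 2032247 / 4176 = 486.65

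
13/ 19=0.68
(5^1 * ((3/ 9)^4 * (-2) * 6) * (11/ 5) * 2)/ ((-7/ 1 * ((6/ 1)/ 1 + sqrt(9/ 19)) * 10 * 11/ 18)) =304/ 23625 - 8 * sqrt(19)/ 23625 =0.01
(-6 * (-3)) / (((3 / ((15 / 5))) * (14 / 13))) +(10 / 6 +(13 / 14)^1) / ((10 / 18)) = 1497 / 70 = 21.39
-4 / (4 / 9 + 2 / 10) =-180 / 29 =-6.21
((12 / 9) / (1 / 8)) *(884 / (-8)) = -3536 / 3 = -1178.67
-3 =-3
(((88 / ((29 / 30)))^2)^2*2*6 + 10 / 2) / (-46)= -17916250.78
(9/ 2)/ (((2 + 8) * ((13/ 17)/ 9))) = 1377/ 260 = 5.30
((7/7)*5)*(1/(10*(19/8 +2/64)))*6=96/77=1.25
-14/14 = -1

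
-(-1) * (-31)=-31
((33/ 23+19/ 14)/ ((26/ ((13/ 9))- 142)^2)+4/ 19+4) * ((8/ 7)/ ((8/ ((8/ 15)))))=12777511/ 39828180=0.32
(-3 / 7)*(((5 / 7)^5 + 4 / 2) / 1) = -110217 / 117649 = -0.94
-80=-80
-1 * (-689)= 689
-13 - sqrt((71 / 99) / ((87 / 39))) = -13 - sqrt(294437) / 957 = -13.57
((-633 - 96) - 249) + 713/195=-189997/195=-974.34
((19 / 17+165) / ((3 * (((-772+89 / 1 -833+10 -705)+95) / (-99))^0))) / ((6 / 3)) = 1412 / 51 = 27.69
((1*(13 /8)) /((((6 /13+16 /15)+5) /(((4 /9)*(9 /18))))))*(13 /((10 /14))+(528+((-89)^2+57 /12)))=28635191 /61104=468.63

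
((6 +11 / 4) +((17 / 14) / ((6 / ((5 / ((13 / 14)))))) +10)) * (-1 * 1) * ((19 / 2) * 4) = -58805 / 78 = -753.91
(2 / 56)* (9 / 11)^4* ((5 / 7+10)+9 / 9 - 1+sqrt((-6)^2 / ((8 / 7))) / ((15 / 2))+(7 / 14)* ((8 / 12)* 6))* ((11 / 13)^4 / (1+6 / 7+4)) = 6561* sqrt(14) / 23420020+583929 / 32788028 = 0.02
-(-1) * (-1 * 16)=-16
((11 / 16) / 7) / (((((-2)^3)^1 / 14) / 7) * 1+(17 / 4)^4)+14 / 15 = 69454 / 74391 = 0.93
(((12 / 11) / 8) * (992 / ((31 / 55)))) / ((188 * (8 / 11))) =165 / 94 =1.76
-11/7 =-1.57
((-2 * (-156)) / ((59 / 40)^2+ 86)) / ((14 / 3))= 0.76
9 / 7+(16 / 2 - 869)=-6018 / 7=-859.71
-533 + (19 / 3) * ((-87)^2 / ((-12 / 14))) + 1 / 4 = -225837 / 4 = -56459.25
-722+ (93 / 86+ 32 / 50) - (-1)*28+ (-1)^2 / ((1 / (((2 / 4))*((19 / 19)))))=-743662 / 1075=-691.78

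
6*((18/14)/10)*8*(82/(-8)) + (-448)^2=200640.74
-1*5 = -5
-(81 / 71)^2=-6561 / 5041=-1.30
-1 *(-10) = 10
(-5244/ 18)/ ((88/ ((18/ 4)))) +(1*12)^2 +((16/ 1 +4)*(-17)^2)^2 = 2939950561/ 88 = 33408529.10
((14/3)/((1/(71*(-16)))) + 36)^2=249513616/9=27723735.11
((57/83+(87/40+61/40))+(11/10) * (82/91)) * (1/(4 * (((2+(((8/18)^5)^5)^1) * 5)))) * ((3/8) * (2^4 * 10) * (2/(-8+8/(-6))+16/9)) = 19148925918191362287379880037147/1518239381480786608328400865240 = 12.61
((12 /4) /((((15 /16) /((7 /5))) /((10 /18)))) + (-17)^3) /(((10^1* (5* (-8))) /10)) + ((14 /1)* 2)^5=30978883373 /1800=17210490.76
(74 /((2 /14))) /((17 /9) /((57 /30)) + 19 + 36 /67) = 5934726 /235229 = 25.23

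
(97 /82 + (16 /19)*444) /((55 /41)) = 584371 /2090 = 279.60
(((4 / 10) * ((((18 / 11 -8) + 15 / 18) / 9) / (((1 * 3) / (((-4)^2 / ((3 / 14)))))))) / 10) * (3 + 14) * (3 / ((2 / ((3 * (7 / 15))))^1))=-486472 / 22275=-21.84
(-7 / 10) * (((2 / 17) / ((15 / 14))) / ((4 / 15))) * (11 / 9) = -539 / 1530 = -0.35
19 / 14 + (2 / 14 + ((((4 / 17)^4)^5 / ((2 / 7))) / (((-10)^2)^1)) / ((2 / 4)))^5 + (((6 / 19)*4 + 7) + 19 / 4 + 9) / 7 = 62272399268496931078752000576971472844599814436598028636559979461987282952410083623484215537868961652564404132187876883493135291399382351 / 13832350133133046192547053615841472692066901179575741334613660223637148740009489518773504487923940412153729522024583617709210286445312500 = 4.50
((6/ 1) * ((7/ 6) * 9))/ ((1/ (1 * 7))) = 441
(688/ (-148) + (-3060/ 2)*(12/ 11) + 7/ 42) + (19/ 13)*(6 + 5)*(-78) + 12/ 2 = -7134481/ 2442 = -2921.57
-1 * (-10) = 10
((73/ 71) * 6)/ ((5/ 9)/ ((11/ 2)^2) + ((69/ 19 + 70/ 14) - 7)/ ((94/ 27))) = 851889852/ 67252123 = 12.67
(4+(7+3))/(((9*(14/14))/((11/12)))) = 77/54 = 1.43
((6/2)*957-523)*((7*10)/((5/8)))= 262976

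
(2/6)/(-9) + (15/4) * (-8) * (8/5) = -1297/27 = -48.04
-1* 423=-423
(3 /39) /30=1 /390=0.00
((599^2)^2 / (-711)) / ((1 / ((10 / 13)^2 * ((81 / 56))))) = -28966085460225 / 186914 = -154970122.41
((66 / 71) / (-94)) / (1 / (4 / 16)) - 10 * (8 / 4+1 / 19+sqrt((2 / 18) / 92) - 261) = 656720973 / 253612 - 5 * sqrt(23) / 69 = 2589.12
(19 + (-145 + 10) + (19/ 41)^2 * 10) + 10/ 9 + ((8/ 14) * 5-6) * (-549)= 170788414/ 105903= 1612.69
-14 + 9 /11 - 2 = -167 /11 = -15.18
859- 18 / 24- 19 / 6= 10261 / 12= 855.08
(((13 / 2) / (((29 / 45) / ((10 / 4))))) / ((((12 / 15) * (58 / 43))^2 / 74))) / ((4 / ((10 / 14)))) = 286.16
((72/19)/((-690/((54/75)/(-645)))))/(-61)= -72/716406875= -0.00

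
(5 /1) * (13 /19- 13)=-1170 /19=-61.58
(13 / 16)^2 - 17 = -4183 / 256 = -16.34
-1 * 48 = -48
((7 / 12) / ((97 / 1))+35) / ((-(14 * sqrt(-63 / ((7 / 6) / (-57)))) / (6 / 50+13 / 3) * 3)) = -0.07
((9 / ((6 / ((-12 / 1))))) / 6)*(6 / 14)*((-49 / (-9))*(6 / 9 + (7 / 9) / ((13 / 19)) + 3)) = -3934 / 117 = -33.62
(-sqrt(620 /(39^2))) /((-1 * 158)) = sqrt(155) /3081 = 0.00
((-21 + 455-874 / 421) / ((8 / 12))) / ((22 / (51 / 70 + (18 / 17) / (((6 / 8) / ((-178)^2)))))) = 725950562706 / 551089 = 1317301.86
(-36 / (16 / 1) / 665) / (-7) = 9 / 18620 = 0.00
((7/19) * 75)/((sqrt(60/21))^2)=735/76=9.67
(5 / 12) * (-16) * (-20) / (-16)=-25 / 3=-8.33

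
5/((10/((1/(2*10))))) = 0.02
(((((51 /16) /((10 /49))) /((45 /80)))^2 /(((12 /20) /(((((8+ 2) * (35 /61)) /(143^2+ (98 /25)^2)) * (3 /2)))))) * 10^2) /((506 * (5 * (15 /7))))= 106251753125 /10659146624478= 0.01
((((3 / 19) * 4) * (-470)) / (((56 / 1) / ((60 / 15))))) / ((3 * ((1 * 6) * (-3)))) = 470 / 1197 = 0.39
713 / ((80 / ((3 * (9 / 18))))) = 2139 / 160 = 13.37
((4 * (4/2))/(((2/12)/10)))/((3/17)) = 2720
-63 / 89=-0.71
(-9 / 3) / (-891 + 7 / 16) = 48 / 14249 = 0.00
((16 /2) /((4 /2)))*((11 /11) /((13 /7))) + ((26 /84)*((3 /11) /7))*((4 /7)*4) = 106996 /49049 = 2.18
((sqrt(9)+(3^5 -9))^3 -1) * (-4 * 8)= -425985664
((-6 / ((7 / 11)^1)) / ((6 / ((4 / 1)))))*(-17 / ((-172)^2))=187 / 51772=0.00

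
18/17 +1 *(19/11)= 521/187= 2.79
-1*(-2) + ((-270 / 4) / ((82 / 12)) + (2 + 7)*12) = 100.12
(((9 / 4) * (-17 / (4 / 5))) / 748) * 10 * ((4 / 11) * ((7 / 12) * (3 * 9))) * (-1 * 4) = 14175 / 968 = 14.64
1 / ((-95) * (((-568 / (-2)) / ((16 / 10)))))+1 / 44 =33637 / 1483900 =0.02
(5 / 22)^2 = 25 / 484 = 0.05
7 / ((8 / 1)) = 7 / 8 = 0.88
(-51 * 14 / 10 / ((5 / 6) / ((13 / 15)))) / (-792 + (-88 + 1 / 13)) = 40222 / 476625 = 0.08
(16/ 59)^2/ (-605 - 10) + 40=85632344/ 2140815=40.00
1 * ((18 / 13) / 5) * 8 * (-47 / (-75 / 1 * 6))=376 / 1625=0.23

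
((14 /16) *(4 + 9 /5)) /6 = 203 /240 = 0.85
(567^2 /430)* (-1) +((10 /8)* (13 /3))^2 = -22238833 /30960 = -718.31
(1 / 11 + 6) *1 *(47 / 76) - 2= 1477 / 836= 1.77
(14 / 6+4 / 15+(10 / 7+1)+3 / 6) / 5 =387 / 350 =1.11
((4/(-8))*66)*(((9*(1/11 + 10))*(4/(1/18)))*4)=-863136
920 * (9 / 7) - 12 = 8196 / 7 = 1170.86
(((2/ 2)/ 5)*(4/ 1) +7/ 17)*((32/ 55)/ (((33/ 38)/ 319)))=3632192/ 14025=258.98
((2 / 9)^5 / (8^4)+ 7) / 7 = 52907905 / 52907904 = 1.00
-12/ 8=-3/ 2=-1.50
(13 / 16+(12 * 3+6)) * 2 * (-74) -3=-25357 / 4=-6339.25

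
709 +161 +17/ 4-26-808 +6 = 185/ 4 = 46.25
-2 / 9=-0.22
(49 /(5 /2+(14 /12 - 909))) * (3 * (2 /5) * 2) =-63 /485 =-0.13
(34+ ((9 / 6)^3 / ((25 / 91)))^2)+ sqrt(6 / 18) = sqrt(3) / 3+ 7396849 / 40000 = 185.50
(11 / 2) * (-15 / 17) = -165 / 34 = -4.85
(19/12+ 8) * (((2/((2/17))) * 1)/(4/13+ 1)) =1495/12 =124.58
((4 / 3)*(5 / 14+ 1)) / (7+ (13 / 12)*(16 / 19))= 722 / 3157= 0.23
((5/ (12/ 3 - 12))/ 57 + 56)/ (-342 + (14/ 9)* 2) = -76593/ 463600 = -0.17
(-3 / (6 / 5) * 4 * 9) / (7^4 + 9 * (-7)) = -45 / 1169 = -0.04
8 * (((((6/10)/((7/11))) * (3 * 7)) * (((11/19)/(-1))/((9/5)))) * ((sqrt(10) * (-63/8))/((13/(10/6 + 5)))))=50820 * sqrt(10)/247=650.64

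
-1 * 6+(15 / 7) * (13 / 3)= 23 / 7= 3.29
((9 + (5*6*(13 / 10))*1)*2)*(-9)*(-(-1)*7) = -6048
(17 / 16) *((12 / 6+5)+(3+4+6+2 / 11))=1887 / 88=21.44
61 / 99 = 0.62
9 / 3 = 3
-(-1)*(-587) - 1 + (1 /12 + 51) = -6443 /12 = -536.92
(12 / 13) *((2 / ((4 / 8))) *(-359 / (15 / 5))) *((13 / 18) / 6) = -1436 / 27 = -53.19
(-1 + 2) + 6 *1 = 7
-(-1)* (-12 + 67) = 55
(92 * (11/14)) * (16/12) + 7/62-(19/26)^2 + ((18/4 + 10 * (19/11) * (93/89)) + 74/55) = 258186814231/2154172020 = 119.85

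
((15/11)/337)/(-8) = -15/29656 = -0.00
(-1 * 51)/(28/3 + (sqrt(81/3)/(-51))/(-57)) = -446945436/81793933 + 49419 * sqrt(3)/81793933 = -5.46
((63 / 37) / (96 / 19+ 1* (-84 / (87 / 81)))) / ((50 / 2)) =-11571 / 12428300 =-0.00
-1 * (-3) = 3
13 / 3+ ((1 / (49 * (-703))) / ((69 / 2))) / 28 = 48065047 / 11091934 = 4.33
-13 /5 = -2.60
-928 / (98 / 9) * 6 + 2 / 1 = -24958 / 49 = -509.35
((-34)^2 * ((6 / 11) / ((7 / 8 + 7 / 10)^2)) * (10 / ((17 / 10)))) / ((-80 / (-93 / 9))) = 8432000 / 43659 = 193.13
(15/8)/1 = 15/8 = 1.88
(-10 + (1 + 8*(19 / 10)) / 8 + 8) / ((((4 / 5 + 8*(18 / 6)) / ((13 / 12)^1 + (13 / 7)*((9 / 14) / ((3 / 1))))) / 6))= 0.01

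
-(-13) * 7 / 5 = 91 / 5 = 18.20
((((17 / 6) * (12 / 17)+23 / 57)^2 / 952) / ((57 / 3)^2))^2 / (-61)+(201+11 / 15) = 201.73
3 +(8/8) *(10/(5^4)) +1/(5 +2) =2764/875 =3.16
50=50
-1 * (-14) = 14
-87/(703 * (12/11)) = -319/2812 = -0.11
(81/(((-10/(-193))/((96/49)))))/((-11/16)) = -12006144/2695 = -4454.97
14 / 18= 7 / 9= 0.78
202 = 202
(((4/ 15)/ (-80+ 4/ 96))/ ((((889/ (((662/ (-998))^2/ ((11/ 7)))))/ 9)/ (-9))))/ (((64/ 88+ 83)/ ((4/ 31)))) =378642816/ 2887685290228105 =0.00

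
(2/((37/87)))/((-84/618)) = -8961/259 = -34.60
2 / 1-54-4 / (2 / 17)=-86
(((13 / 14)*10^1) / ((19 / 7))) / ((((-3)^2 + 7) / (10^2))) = 1625 / 76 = 21.38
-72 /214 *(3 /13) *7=-756 /1391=-0.54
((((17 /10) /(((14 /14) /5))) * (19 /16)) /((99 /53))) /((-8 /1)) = -17119 /25344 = -0.68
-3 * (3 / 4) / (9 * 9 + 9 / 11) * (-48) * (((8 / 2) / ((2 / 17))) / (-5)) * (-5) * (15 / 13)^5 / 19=34080750 / 7054567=4.83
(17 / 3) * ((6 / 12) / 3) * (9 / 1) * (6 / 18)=17 / 6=2.83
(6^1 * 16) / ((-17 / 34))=-192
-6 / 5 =-1.20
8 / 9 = 0.89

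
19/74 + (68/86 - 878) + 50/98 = -136653137/155918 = -876.44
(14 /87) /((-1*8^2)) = -7 /2784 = -0.00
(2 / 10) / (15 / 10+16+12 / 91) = 182 / 16045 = 0.01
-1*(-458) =458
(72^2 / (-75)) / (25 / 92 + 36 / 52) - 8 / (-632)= -163239527 / 2277175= -71.69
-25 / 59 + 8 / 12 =43 / 177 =0.24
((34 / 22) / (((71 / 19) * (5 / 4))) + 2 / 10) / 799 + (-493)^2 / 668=758337354419 / 2084223460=363.85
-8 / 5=-1.60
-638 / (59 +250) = -638 / 309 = -2.06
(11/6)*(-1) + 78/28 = 20/21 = 0.95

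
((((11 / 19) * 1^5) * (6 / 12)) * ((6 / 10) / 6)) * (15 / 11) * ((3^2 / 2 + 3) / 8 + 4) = 237 / 1216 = 0.19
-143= -143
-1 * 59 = -59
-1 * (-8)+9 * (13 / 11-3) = -92 / 11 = -8.36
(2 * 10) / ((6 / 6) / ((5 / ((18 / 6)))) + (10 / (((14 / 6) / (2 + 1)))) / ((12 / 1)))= 1400 / 117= 11.97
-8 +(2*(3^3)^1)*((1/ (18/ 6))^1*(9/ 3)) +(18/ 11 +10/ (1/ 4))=964/ 11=87.64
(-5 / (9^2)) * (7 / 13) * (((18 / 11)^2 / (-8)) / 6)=35 / 18876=0.00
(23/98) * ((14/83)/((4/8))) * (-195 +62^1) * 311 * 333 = -90514062/83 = -1090530.87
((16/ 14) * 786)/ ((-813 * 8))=-262/ 1897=-0.14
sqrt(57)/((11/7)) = 7 * sqrt(57)/11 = 4.80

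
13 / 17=0.76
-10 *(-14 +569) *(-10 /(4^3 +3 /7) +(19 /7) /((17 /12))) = -524463900 /53669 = -9772.19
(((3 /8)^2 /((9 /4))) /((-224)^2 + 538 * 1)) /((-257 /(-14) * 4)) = 0.00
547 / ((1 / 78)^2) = 3327948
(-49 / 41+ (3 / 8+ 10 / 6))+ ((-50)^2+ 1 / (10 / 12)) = 12310069 / 4920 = 2502.05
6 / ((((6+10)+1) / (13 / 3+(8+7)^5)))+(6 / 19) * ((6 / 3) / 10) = 432846322 / 1615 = 268016.30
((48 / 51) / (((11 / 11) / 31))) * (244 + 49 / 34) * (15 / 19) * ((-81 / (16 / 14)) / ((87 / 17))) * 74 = -54271624050 / 9367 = -5793917.37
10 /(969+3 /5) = 25 /2424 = 0.01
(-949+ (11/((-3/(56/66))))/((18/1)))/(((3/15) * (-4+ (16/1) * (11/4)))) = -76883/648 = -118.65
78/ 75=26/ 25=1.04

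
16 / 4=4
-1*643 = -643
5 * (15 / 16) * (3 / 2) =225 / 32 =7.03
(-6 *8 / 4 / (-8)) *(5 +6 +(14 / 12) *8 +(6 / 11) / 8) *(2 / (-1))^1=-2693 / 44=-61.20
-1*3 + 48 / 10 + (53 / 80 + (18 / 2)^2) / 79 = 17909 / 6320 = 2.83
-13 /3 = -4.33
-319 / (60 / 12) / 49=-319 / 245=-1.30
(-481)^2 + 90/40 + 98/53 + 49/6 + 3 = 147155305/636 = 231376.27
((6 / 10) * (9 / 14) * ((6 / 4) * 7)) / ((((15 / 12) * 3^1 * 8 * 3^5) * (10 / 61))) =61 / 18000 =0.00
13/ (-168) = -13/ 168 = -0.08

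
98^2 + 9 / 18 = 19209 / 2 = 9604.50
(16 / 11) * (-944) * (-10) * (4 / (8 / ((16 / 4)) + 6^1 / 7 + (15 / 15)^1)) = 4229120 / 297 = 14239.46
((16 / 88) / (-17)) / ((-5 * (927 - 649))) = 1 / 129965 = 0.00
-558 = -558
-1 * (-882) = 882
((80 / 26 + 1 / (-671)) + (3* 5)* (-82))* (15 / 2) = -160536945 / 17446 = -9201.93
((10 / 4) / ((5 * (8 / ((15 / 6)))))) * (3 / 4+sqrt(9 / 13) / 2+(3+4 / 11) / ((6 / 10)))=15 * sqrt(13) / 832+4195 / 4224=1.06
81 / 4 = 20.25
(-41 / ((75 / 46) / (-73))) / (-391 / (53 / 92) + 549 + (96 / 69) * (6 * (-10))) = -167829482 / 19491375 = -8.61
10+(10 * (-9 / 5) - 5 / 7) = -61 / 7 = -8.71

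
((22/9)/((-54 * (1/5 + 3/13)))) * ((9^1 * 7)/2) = -715/216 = -3.31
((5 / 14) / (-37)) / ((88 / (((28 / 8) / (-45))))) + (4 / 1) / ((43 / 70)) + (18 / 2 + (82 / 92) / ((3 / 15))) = 2314841165 / 115926624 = 19.97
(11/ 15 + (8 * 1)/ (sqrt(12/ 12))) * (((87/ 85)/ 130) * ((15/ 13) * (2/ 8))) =11397/ 574600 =0.02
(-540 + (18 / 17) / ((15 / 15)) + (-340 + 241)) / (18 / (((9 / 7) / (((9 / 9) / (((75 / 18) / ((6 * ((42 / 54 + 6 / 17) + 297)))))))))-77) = -90375 / 840553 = -0.11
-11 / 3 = -3.67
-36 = -36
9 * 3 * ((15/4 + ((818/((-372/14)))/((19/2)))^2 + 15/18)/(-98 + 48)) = -8.15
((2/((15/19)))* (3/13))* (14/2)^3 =13034/65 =200.52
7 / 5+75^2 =28132 / 5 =5626.40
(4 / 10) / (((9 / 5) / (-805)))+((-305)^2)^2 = 77882854015 / 9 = 8653650446.11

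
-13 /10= -1.30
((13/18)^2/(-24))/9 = -169/69984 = -0.00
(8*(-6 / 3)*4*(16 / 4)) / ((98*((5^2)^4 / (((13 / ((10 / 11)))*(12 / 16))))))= -6864 / 95703125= -0.00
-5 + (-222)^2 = 49279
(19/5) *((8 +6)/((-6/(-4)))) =35.47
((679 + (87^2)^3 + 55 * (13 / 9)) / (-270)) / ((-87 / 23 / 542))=24325129040548331 / 105705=230122785493.10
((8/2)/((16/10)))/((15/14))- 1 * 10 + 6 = -5/3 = -1.67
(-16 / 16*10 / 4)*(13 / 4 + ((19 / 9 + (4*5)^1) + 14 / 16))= -9445 / 144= -65.59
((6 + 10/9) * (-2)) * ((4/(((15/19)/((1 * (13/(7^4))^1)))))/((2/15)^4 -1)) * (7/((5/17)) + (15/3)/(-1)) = 68582400/9347093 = 7.34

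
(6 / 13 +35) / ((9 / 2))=922 / 117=7.88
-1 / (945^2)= -1 / 893025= -0.00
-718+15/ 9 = -2149/ 3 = -716.33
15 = 15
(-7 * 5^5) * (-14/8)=153125/4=38281.25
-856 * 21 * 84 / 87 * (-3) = 1509984 / 29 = 52068.41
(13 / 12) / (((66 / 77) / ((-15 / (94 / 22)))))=-5005 / 1128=-4.44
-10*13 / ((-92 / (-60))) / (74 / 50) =-57.29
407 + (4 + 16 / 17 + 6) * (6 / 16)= 27955 / 68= 411.10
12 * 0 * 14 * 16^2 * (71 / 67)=0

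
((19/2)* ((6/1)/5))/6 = 1.90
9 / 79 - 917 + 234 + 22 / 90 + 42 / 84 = -4850027 / 7110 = -682.14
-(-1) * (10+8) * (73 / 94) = 657 / 47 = 13.98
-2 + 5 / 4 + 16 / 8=5 / 4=1.25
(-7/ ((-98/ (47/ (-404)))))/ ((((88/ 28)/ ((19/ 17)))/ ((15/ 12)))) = -0.00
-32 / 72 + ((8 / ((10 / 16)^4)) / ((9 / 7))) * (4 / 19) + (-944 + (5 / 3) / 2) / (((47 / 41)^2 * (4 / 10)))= -1686776404031 / 944347500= -1786.18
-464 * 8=-3712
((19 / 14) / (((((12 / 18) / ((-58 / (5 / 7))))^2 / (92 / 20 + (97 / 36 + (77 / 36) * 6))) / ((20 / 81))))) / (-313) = -405243419 / 1267650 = -319.68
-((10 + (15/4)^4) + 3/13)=-692173/3328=-207.98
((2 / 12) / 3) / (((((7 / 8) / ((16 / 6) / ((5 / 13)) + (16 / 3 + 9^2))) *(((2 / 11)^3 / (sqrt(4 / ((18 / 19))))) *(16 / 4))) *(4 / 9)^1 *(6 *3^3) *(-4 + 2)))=-1862069 *sqrt(38) / 3265920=-3.51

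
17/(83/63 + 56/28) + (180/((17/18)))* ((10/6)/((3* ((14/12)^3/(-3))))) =-237532599/1218679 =-194.91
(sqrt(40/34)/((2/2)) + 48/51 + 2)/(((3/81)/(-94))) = -126900/17 - 5076 * sqrt(85)/17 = -10217.55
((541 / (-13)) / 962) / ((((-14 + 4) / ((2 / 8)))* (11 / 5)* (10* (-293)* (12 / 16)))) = -0.00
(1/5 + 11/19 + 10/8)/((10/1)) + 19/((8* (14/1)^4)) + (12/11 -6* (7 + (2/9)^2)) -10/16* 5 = -1913202015383/43356297600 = -44.13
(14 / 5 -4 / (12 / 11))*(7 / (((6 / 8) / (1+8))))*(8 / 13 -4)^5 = 4617654272 / 142805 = 32335.38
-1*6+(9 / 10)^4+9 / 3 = -23439 / 10000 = -2.34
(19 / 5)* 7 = 133 / 5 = 26.60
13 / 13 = 1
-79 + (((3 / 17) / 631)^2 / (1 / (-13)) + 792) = 82043861060 / 115068529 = 713.00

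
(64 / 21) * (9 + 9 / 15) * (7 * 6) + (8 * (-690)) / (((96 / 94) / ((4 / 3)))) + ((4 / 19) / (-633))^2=-4323454077244 / 723243645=-5977.87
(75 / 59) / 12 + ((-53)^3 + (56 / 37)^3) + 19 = -1779421896963 / 11954108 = -148854.43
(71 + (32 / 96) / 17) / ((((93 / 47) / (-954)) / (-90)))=1624032360 / 527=3081655.33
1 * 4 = 4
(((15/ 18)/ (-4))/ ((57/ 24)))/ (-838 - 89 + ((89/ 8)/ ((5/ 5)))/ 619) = 4952/ 52330731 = 0.00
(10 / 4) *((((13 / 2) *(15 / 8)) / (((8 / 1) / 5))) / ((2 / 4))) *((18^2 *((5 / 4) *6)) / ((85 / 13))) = 14154.53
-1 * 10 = -10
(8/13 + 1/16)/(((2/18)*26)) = 1269/5408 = 0.23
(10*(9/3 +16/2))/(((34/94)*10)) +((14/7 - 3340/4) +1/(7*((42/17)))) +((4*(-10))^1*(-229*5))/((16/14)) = 196283803/4998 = 39272.47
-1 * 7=-7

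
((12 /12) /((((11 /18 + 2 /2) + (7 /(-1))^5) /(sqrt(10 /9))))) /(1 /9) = -54 * sqrt(10) /302497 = -0.00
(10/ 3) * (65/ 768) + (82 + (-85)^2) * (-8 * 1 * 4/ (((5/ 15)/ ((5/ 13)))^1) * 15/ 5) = -12121431935/ 14976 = -809390.49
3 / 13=0.23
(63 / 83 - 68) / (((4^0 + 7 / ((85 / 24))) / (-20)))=9487700 / 20999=451.82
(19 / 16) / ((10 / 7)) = 133 / 160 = 0.83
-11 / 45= -0.24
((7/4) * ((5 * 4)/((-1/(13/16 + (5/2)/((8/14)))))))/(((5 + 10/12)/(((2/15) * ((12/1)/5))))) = -249/25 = -9.96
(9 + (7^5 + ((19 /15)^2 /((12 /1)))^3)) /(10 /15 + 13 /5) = 330989375045881 /64297800000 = 5147.76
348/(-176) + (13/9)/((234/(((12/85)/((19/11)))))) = -3792667/1918620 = -1.98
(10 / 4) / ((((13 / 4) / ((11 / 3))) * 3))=110 / 117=0.94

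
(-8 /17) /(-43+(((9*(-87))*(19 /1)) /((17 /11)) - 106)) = 0.00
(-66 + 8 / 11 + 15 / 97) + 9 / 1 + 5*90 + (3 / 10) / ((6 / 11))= 8417177 / 21340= 394.43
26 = 26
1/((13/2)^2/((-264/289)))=-0.02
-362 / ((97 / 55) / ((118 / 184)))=-587345 / 4462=-131.63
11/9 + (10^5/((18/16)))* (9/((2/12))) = 43200011/9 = 4800001.22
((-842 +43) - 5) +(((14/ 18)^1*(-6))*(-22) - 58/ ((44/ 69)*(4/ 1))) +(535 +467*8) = 936389/ 264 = 3546.93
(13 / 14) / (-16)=-13 / 224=-0.06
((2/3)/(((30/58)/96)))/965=1856/14475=0.13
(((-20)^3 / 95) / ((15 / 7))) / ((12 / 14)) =-7840 / 171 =-45.85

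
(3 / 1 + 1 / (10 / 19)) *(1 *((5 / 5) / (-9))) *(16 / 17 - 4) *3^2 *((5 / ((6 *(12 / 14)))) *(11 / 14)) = 11.45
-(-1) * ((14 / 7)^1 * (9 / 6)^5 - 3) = 195 / 16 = 12.19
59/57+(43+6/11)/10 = 33793/6270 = 5.39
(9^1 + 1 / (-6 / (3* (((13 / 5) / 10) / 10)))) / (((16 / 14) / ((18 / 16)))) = 566181 / 64000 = 8.85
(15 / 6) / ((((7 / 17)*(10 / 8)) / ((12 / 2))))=29.14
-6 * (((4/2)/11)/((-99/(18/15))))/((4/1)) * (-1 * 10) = -4/121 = -0.03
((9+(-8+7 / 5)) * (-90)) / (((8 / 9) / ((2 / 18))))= -27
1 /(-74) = -1 /74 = -0.01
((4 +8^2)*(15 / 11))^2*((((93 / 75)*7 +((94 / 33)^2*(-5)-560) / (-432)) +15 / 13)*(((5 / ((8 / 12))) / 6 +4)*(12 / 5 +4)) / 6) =13886748428336 / 25694955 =540446.50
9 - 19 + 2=-8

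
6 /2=3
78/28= 39/14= 2.79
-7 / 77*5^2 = -25 / 11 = -2.27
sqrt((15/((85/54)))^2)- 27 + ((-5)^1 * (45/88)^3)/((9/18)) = -108944217/5792512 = -18.81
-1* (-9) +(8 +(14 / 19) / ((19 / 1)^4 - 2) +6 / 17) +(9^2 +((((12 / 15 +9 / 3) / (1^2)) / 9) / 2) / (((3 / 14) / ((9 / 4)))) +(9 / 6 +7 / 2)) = 38089248403 / 360797460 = 105.57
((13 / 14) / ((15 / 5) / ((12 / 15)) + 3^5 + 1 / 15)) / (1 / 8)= 3120 / 103663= 0.03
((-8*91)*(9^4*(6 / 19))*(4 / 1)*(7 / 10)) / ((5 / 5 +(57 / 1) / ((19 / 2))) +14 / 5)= -8188128 / 19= -430954.11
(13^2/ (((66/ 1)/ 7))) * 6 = 1183/ 11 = 107.55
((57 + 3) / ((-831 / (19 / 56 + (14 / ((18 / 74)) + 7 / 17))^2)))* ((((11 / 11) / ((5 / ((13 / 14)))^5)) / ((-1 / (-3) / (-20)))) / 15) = 92664033636135013 / 427207528807920000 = 0.22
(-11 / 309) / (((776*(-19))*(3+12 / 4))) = 11 / 27335376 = 0.00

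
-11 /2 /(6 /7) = -77 /12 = -6.42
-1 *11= -11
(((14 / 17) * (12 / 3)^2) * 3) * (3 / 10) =1008 / 85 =11.86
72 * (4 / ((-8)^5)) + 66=67575 / 1024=65.99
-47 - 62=-109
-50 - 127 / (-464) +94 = 20543 / 464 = 44.27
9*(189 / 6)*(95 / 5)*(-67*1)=-721791 / 2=-360895.50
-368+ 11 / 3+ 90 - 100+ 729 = 1064 / 3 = 354.67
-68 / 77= -0.88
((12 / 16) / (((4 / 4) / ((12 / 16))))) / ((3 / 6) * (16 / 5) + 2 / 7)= 105 / 352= 0.30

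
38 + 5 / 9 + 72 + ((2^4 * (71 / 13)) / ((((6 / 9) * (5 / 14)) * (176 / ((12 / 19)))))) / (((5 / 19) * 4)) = 3597382 / 32175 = 111.81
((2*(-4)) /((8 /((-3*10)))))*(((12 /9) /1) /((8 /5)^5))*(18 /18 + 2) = 46875 /4096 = 11.44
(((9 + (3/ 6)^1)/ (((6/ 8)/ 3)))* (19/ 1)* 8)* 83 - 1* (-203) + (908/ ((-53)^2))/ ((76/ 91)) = 25597339338/ 53371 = 479611.39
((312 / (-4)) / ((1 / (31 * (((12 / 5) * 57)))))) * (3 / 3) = -1653912 / 5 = -330782.40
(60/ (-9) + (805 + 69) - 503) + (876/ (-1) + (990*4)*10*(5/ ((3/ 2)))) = 394465/ 3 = 131488.33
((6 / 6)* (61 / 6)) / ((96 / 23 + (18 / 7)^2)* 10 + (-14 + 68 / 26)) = 893711 / 8480904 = 0.11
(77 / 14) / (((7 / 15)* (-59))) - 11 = -9251 / 826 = -11.20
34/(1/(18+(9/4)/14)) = 617.46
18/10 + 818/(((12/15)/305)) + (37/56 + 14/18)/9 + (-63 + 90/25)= 7071738757/22680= 311805.06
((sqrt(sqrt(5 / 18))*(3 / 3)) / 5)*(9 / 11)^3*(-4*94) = -45684*2^(3 / 4)*sqrt(3)*5^(1 / 4) / 6655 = -29.90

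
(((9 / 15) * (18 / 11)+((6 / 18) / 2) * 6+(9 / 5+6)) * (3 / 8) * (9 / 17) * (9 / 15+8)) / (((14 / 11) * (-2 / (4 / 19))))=-312309 / 226100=-1.38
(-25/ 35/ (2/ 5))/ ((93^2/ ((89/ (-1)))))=2225/ 121086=0.02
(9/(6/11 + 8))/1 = 99/94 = 1.05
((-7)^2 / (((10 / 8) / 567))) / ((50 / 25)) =55566 / 5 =11113.20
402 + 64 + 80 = 546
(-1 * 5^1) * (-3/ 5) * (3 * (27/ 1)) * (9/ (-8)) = -2187/ 8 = -273.38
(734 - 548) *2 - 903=-531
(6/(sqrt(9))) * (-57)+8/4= -112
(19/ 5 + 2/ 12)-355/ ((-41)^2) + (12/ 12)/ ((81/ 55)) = 6038053/ 1361610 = 4.43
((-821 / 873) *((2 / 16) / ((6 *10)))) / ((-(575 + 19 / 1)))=821 / 248909760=0.00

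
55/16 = 3.44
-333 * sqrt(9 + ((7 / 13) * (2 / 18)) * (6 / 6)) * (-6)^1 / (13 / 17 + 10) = 7548 * sqrt(3445) / 793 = 558.67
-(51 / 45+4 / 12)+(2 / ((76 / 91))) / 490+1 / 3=-1801 / 1596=-1.13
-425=-425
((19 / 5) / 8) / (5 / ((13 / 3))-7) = -13 / 160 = -0.08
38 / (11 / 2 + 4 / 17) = 1292 / 195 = 6.63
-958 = -958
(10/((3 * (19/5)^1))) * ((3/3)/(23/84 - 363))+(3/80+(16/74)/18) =726287609/15422189040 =0.05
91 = 91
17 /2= 8.50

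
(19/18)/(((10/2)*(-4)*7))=-19/2520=-0.01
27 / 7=3.86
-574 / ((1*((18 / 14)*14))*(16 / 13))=-3731 / 144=-25.91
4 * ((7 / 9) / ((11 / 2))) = 56 / 99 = 0.57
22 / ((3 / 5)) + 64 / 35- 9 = 29.50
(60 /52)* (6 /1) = 90 /13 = 6.92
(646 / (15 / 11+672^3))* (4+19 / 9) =390830 / 30042980487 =0.00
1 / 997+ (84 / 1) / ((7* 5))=11969 / 4985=2.40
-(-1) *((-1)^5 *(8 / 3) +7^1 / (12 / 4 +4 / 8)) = -2 / 3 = -0.67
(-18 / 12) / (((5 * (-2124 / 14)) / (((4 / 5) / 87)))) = 7 / 384975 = 0.00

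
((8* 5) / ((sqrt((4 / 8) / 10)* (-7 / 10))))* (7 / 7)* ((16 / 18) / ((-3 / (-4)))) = -25600* sqrt(5) / 189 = -302.87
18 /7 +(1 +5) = 8.57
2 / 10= 1 / 5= 0.20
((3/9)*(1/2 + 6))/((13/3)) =1/2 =0.50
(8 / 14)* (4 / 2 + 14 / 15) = 176 / 105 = 1.68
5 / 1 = 5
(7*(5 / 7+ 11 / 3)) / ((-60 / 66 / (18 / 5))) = -3036 / 25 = -121.44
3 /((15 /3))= 3 /5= 0.60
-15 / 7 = -2.14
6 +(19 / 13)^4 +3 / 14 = 4309301 / 399854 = 10.78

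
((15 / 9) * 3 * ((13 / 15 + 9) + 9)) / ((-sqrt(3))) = -283 * sqrt(3) / 9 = -54.46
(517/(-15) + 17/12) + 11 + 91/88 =-9247/440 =-21.02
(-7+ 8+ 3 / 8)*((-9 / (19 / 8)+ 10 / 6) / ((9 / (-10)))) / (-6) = -6655 / 12312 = -0.54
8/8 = 1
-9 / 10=-0.90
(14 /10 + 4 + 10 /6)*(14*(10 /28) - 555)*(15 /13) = -4484.62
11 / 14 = 0.79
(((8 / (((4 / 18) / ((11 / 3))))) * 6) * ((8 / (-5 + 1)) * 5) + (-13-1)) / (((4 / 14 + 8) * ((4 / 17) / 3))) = -1416219 / 116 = -12208.78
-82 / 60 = -41 / 30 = -1.37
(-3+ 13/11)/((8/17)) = -85/22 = -3.86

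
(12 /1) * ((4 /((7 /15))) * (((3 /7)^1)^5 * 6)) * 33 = 34642080 /117649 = 294.45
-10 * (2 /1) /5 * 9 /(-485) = 36 /485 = 0.07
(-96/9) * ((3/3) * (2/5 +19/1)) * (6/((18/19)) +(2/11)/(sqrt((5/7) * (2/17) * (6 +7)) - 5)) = -366914528/281655 +6208 * sqrt(15470)/469425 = -1301.06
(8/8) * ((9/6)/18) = 1/12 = 0.08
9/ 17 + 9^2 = 1386/ 17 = 81.53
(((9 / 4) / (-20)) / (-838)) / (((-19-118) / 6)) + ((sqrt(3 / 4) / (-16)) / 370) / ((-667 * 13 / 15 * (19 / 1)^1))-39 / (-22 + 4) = 3 * sqrt(3) / 390125632 + 29849479 / 13776720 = 2.17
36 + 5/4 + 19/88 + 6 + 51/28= 27897/616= 45.29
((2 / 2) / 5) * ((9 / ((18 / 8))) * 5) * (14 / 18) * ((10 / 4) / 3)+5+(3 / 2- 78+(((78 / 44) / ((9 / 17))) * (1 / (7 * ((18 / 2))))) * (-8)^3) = -133223 / 1386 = -96.12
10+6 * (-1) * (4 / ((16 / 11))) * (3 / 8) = 61 / 16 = 3.81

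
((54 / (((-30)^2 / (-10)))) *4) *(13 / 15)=-52 / 25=-2.08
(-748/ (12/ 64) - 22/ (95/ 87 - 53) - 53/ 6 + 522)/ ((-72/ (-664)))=-977104303/ 30483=-32054.07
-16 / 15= -1.07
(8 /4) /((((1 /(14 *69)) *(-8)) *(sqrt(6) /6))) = -483 *sqrt(6) /2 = -591.55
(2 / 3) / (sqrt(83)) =2 * sqrt(83) / 249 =0.07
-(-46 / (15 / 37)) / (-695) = -0.16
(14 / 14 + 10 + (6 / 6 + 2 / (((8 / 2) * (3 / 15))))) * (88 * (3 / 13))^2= 1010592 / 169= 5979.83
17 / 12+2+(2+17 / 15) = 131 / 20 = 6.55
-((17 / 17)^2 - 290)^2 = -83521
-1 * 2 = -2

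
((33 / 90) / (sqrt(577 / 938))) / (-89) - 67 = -67 - 11 * sqrt(541226) / 1540590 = -67.01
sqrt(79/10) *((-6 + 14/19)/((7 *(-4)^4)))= -5 *sqrt(790)/17024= -0.01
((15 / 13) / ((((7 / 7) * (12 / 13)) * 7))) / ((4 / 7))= 5 / 16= 0.31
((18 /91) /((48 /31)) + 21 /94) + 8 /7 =51119 /34216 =1.49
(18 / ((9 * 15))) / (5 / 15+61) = 1 / 460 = 0.00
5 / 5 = 1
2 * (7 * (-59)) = -826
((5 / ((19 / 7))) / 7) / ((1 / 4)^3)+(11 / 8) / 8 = 20689 / 1216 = 17.01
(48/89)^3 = 110592/704969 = 0.16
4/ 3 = 1.33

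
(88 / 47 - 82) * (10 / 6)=-18830 / 141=-133.55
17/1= 17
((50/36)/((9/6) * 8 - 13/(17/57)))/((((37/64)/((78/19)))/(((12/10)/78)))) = -5440/1132533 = -0.00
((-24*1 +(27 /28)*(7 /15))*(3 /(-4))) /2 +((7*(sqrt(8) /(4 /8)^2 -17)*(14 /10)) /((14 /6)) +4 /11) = -109481 /1760 +168*sqrt(2) /5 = -14.69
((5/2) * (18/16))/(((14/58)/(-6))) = -3915/56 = -69.91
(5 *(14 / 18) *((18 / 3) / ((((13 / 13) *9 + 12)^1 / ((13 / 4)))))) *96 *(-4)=-4160 / 3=-1386.67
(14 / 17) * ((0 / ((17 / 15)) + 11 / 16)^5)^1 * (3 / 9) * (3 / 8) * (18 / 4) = 10146213 / 142606336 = 0.07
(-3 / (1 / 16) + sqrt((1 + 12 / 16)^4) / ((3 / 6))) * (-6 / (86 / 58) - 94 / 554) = 16823365 / 95288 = 176.55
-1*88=-88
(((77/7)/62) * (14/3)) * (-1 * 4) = -308/93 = -3.31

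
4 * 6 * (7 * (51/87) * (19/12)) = 155.93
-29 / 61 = -0.48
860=860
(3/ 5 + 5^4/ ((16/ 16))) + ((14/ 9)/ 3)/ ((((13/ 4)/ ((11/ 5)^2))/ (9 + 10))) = 5618384/ 8775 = 640.27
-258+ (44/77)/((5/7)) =-1286/5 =-257.20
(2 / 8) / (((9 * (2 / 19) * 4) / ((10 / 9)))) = 95 / 1296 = 0.07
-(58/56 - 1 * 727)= 20327/28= 725.96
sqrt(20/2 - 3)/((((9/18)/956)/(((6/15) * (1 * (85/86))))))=32504 * sqrt(7)/43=1999.94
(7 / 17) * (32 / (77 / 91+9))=1.34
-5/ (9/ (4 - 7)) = 5/ 3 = 1.67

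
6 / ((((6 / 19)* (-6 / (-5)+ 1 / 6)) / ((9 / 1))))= 5130 / 41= 125.12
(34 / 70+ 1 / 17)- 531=-315621 / 595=-530.46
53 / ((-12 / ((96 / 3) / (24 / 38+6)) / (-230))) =926440 / 189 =4901.80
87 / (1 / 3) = 261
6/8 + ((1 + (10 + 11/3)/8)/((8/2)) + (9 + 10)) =1961/96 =20.43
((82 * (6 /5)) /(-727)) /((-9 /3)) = 164 /3635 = 0.05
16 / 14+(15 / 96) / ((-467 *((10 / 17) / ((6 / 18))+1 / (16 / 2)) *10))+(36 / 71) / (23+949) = 14731384013 / 12884279688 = 1.14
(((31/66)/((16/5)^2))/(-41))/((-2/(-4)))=-775/346368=-0.00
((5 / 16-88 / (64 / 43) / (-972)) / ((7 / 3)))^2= 8427409 / 329204736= 0.03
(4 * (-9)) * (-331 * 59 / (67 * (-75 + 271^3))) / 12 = 58587 / 1333463212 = 0.00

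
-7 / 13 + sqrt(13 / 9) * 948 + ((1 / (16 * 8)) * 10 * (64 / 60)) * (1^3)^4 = -71 / 156 + 316 * sqrt(13) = 1138.90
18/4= 9/2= 4.50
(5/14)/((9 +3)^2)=5/2016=0.00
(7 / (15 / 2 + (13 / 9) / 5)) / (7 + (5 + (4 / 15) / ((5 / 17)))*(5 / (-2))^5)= -60480 / 38346803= -0.00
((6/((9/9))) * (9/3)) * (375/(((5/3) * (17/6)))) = 24300/17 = 1429.41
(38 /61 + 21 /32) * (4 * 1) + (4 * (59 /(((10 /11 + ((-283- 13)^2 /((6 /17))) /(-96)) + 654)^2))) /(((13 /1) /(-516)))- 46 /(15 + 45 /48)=2.23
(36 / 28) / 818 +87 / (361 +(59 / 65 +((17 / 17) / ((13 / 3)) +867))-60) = 8266119 / 108785411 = 0.08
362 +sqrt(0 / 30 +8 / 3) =2*sqrt(6) / 3 +362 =363.63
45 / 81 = 5 / 9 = 0.56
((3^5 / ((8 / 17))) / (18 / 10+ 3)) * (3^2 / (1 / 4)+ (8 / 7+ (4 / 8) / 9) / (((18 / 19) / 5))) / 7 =8159405 / 12544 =650.46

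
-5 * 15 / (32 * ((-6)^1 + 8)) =-75 / 64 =-1.17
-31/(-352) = 31/352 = 0.09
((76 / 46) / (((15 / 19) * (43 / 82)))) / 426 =0.01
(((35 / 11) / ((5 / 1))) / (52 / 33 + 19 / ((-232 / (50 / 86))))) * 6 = 2.50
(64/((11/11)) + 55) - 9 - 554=-444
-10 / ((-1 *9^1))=10 / 9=1.11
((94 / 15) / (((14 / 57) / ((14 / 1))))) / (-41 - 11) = -893 / 130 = -6.87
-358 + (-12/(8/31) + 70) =-669/2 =-334.50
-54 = -54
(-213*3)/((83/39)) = -300.25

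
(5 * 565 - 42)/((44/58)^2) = 19343/4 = 4835.75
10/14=5/7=0.71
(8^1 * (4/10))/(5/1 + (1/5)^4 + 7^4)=2000/1503751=0.00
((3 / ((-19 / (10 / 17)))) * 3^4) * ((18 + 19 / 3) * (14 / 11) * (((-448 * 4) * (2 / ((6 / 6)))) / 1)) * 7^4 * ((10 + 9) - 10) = 18044438719.37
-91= -91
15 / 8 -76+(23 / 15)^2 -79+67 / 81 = -2429137 / 16200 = -149.95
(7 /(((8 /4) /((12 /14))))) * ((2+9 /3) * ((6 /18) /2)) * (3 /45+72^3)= 933120.17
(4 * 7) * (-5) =-140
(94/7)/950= 0.01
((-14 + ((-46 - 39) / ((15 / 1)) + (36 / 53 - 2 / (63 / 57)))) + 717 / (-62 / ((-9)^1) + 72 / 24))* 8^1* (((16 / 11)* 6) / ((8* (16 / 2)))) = 1862584 / 33019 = 56.41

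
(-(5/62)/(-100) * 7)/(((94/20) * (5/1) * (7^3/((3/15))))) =1/7139300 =0.00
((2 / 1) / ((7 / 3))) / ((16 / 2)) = 3 / 28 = 0.11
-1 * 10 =-10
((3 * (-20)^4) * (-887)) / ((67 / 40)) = -17030400000 / 67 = -254185074.63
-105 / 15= -7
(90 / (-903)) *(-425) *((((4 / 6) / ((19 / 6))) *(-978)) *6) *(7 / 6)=-49878000 / 817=-61050.18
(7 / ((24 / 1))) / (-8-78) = -7 / 2064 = -0.00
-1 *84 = -84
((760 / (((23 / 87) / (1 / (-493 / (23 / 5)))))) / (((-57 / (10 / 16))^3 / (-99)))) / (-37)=1375 / 14532416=0.00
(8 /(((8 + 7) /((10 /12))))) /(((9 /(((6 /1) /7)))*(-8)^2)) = 1 /1512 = 0.00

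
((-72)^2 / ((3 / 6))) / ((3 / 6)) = 20736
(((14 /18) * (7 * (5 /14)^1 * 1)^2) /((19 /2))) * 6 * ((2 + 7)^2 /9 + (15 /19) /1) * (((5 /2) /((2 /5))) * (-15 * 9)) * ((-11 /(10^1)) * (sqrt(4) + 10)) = 120841875 /361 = 334742.04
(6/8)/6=1/8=0.12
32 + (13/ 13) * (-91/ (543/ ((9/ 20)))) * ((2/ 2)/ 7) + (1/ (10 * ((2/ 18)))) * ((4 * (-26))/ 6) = 59329/ 3620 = 16.39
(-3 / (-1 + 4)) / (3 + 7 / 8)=-8 / 31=-0.26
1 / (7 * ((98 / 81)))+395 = 271051 / 686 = 395.12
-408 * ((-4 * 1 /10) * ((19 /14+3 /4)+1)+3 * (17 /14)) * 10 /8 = -1224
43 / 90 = 0.48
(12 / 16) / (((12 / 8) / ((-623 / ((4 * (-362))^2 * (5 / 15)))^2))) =3493161 / 8792335327232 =0.00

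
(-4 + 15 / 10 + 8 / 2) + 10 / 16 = 17 / 8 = 2.12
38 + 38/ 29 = 1140/ 29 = 39.31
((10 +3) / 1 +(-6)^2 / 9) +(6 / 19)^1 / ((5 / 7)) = 1657 / 95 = 17.44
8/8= 1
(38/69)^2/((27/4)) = 5776/128547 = 0.04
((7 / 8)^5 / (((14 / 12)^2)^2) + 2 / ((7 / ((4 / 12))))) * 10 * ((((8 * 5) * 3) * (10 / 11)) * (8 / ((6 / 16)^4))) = 1024192000 / 6237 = 164212.28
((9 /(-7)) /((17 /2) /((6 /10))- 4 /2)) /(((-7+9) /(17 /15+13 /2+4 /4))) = -333 /730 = -0.46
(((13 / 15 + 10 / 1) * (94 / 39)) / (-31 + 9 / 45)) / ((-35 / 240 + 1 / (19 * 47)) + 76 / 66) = -109460368 / 129596103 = -0.84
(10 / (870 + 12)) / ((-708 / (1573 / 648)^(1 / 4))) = -5 * sqrt(11) * 26^(1 / 4) / 1873368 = -0.00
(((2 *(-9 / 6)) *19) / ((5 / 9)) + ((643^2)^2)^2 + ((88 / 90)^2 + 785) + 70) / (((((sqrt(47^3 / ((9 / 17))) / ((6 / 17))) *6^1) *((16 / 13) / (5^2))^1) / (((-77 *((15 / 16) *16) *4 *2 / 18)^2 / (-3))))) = -114019103584428723435792111249175 *sqrt(799) / 465394329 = -6925161803754413522426803.00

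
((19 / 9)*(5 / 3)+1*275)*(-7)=-52640 / 27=-1949.63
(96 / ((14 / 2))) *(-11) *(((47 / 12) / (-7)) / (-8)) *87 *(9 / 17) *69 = -33531.76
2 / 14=1 / 7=0.14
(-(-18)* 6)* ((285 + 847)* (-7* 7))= -5990544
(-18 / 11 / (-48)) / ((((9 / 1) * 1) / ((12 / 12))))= 1 / 264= 0.00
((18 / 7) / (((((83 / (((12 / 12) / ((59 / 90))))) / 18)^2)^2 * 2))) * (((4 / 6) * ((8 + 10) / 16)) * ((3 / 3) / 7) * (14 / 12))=7748409780000 / 4025487256076167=0.00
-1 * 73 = -73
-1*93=-93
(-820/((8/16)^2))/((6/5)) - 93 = -8479/3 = -2826.33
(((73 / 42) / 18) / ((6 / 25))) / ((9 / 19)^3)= 12517675 / 3306744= 3.79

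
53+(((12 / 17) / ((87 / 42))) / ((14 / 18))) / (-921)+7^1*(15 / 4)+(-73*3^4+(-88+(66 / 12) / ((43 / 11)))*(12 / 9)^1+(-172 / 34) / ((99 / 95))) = -15344838019889 / 2577204828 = -5954.06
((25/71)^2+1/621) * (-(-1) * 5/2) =982915/3130461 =0.31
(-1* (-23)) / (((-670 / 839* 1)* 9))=-19297 / 6030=-3.20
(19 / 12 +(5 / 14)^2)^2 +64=5784913 / 86436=66.93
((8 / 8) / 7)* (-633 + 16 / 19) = -12011 / 133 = -90.31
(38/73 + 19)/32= 1425/2336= 0.61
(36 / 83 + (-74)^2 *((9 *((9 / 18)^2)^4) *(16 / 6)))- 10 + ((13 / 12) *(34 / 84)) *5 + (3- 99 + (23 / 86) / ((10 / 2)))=1843991309 / 4496940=410.05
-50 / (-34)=25 / 17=1.47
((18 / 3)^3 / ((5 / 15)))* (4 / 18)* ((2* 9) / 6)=432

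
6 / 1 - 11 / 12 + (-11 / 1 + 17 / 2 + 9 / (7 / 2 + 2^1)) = 557 / 132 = 4.22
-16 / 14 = -8 / 7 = -1.14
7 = 7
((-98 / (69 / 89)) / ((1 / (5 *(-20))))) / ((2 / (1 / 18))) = 218050 / 621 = 351.13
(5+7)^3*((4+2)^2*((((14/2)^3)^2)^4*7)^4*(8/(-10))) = -160968251768589556100454300000000000000000000000000000000000000000000000000000000000000000.00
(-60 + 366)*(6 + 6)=3672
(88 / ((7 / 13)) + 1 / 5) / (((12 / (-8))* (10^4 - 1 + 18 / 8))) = -0.01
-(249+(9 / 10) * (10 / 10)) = -2499 / 10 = -249.90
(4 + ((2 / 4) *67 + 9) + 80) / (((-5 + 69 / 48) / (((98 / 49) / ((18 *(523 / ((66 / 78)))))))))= -22264 / 3487887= -0.01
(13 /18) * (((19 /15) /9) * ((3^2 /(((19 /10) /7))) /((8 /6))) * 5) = 455 /36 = 12.64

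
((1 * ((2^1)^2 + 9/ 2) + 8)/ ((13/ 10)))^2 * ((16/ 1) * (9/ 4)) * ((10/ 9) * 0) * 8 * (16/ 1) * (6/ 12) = 0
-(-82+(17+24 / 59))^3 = 55349900731 / 205379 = 269501.27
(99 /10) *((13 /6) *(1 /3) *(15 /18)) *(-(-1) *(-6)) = -143 /4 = -35.75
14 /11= 1.27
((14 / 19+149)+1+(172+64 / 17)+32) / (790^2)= 28949 / 50396075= 0.00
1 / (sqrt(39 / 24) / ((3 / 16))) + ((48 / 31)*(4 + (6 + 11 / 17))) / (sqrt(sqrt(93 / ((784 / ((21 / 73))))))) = 3*sqrt(26) / 104 + 5792*sqrt(3)*31^(3 / 4)*511^(1 / 4) / 16337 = 38.50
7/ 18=0.39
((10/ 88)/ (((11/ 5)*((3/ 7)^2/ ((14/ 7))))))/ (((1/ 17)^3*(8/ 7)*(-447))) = -42128975/ 7788528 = -5.41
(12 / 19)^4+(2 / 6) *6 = 281378 / 130321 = 2.16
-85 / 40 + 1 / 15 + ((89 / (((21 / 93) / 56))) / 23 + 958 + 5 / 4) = 5290489 / 2760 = 1916.84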